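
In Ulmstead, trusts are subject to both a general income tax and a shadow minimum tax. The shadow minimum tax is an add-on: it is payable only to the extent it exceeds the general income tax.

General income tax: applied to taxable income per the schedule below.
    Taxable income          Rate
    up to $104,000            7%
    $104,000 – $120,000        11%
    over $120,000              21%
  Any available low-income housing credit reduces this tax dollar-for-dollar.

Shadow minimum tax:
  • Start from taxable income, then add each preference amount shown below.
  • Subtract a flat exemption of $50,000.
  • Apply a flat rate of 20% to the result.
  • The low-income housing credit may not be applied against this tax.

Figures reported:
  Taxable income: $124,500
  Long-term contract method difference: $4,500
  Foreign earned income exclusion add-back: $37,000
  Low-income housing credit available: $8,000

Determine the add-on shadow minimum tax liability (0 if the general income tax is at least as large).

$21,215

Shadow minimum tax:
  Adjusted income: $124,500 + $4,500 + $37,000 = $166,000
  Less exemption $50,000 → base $116,000
  $116,000 × 20% = $23,200

General income tax:
  $104,000 × 7% = $7,280
  $16,000 × 11% = $1,760
  $4,500 × 21% = $945
  → $9,985
  Less low-income housing credit $8,000 → $1,985

Excess of shadow minimum tax over general income tax: $23,200 − $1,985 = $21,215.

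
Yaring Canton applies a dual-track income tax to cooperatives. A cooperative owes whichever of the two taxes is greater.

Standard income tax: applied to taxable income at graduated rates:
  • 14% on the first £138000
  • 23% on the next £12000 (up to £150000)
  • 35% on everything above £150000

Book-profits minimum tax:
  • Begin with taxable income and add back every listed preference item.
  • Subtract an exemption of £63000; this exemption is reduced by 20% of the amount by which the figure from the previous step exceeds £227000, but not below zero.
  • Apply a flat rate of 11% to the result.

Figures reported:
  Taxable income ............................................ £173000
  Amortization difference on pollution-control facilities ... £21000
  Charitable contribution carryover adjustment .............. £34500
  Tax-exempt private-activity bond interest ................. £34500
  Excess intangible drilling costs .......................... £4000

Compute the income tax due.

£30130

Book-profits minimum tax:
  Adjusted income: £173000 + £21000 + £34500 + £34500 + £4000 = £267000
  Exemption: £63000 − 20% × (£267000 − £227000) = £63000 − £8000 = £55000
  Base: £267000 − £55000 = £212000
  £212000 × 11% = £23320

Standard income tax:
  £138000 × 14% = £19320
  £12000 × 23% = £2760
  £23000 × 35% = £8050
  → £30130

£30130 > £23320, so the standard income tax governs.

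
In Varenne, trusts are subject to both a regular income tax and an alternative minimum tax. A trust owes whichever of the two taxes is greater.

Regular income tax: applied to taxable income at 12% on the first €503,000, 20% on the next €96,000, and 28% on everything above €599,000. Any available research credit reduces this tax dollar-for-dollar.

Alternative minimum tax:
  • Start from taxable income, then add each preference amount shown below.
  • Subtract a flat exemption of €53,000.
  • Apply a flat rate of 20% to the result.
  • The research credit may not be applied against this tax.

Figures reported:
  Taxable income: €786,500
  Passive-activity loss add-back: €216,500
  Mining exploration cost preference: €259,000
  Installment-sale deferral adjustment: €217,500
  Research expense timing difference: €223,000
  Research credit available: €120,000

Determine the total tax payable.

€329,900

Alternative minimum tax:
  Adjusted income: €786,500 + €216,500 + €259,000 + €217,500 + €223,000 = €1,702,500
  Less exemption €53,000 → base €1,649,500
  €1,649,500 × 20% = €329,900

Regular income tax:
  €503,000 × 12% = €60,360
  €96,000 × 20% = €19,200
  €187,500 × 28% = €52,500
  → €132,060
  Less research credit €120,000 → €12,060

€329,900 > €12,060, so the alternative minimum tax is the binding amount.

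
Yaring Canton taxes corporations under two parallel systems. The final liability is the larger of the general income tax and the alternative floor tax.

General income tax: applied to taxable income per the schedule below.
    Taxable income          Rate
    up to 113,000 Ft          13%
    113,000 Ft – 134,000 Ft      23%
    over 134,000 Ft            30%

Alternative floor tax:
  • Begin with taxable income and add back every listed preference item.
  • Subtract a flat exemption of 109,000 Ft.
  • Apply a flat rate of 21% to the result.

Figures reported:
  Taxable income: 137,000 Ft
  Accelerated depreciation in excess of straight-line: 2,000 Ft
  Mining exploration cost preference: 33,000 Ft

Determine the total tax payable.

20,420 Ft

Alternative floor tax:
  Adjusted income: 137,000 Ft + 2,000 Ft + 33,000 Ft = 172,000 Ft
  Less exemption 109,000 Ft → base 63,000 Ft
  63,000 Ft × 21% = 13,230 Ft

General income tax:
  113,000 Ft × 13% = 14,690 Ft
  21,000 Ft × 23% = 4,830 Ft
  3,000 Ft × 30% = 900 Ft
  → 20,420 Ft

20,420 Ft > 13,230 Ft, so the general income tax governs.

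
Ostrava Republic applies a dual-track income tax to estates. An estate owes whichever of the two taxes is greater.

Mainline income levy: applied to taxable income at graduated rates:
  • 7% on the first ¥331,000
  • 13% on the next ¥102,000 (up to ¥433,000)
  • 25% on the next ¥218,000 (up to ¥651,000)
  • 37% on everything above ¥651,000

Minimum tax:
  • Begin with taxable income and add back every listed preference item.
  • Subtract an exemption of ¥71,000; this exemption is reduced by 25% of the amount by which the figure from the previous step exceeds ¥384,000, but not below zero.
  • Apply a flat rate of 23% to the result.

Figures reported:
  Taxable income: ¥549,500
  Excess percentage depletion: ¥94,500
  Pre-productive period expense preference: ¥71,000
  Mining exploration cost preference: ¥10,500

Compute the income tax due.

Minimum tax:
  Adjusted income: ¥549,500 + ¥94,500 + ¥71,000 + ¥10,500 = ¥725,500
  Exemption: 25% × (¥725,500 − ¥384,000) = ¥85,375 ≥ ¥71,000, so the exemption is fully phased out
  Base: ¥725,500 − ¥0 = ¥725,500
  ¥725,500 × 23% = ¥166,865

Mainline income levy:
  ¥331,000 × 7% = ¥23,170
  ¥102,000 × 13% = ¥13,260
  ¥116,500 × 25% = ¥29,125
  → ¥65,555

¥166,865 > ¥65,555, so the minimum tax is the binding amount.

¥166,865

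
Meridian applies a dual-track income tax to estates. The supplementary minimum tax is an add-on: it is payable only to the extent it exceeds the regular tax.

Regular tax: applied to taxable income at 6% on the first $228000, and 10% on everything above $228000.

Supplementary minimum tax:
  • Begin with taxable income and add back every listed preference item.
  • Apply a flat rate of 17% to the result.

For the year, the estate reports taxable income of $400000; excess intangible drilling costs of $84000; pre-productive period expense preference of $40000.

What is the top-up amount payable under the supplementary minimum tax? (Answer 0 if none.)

$58200

Supplementary minimum tax:
  Adjusted income: $400000 + $84000 + $40000 = $524000
  $524000 × 17% = $89080

Regular tax:
  $228000 × 6% = $13680
  $172000 × 10% = $17200
  → $30880

Excess of supplementary minimum tax over regular tax: $89080 − $30880 = $58200.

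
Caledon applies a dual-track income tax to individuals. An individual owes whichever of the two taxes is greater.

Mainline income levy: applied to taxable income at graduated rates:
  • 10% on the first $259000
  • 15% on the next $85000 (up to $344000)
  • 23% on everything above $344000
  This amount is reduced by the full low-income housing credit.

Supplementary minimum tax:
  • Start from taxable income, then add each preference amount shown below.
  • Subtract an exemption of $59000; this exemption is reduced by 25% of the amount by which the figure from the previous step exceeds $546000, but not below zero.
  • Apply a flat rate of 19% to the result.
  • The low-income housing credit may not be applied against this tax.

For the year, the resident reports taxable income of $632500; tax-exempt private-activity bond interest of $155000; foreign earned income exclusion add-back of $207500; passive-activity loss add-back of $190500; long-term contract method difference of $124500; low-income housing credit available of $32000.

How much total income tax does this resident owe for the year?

Supplementary minimum tax:
  Adjusted income: $632500 + $155000 + $207500 + $190500 + $124500 = $1310000
  Exemption: 25% × ($1310000 − $546000) = $191000 ≥ $59000, so the exemption is fully phased out
  Base: $1310000 − $0 = $1310000
  $1310000 × 19% = $248900

Mainline income levy:
  $259000 × 10% = $25900
  $85000 × 15% = $12750
  $288500 × 23% = $66355
  → $105005
  Less low-income housing credit $32000 → $73005

$248900 > $73005, so the supplementary minimum tax is the binding amount.

$248900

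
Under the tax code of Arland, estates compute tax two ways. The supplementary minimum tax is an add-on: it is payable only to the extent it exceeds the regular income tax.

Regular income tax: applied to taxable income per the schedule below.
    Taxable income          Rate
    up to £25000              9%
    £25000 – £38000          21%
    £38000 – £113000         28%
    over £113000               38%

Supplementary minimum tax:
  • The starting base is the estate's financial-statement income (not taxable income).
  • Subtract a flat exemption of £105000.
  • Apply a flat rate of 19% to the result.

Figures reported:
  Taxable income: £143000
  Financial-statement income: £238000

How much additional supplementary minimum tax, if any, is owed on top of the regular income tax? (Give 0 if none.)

£0

Supplementary minimum tax:
  Base (financial-statement income): £238000
  Less exemption £105000 → base £133000
  £133000 × 19% = £25270

Regular income tax:
  £25000 × 9% = £2250
  £13000 × 21% = £2730
  £75000 × 28% = £21000
  £30000 × 38% = £11400
  → £37380

£25270 ≤ £37380, so no add-on is due.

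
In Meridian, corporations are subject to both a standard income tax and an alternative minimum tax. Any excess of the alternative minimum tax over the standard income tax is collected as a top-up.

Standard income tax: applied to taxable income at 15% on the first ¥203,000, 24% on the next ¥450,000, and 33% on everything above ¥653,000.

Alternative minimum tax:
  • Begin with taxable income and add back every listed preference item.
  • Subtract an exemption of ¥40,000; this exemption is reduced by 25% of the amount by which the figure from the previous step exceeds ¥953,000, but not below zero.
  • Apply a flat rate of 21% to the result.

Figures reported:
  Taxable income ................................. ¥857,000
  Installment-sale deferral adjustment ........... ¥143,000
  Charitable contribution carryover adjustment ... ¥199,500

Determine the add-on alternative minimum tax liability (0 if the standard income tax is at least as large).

Alternative minimum tax:
  Adjusted income: ¥857,000 + ¥143,000 + ¥199,500 = ¥1,199,500
  Exemption: 25% × (¥1,199,500 − ¥953,000) = ¥61,625 ≥ ¥40,000, so the exemption is fully phased out
  Base: ¥1,199,500 − ¥0 = ¥1,199,500
  ¥1,199,500 × 21% = ¥251,895

Standard income tax:
  ¥203,000 × 15% = ¥30,450
  ¥450,000 × 24% = ¥108,000
  ¥204,000 × 33% = ¥67,320
  → ¥205,770

Excess of alternative minimum tax over standard income tax: ¥251,895 − ¥205,770 = ¥46,125.

¥46,125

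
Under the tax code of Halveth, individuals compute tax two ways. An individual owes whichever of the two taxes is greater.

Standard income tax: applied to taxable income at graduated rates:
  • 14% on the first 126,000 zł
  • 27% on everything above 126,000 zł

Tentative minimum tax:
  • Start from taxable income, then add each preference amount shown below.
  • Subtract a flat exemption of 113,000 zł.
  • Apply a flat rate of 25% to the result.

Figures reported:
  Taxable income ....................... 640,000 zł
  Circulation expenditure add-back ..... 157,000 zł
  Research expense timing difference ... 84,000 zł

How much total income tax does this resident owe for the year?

192,000 zł

Tentative minimum tax:
  Adjusted income: 640,000 zł + 157,000 zł + 84,000 zł = 881,000 zł
  Less exemption 113,000 zł → base 768,000 zł
  768,000 zł × 25% = 192,000 zł

Standard income tax:
  126,000 zł × 14% = 17,640 zł
  514,000 zł × 27% = 138,780 zł
  → 156,420 zł

192,000 zł > 156,420 zł, so the tentative minimum tax is the binding amount.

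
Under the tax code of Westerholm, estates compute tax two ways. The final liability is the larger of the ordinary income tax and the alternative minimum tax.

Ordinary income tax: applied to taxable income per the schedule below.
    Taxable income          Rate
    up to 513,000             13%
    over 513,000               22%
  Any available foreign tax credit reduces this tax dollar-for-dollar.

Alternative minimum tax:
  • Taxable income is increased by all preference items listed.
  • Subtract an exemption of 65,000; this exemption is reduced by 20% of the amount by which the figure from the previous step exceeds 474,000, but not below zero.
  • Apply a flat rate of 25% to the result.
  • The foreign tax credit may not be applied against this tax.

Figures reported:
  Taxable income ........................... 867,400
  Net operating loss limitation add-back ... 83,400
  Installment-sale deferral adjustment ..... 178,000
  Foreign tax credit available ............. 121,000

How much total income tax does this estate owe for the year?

Alternative minimum tax:
  Adjusted income: 867,400 + 83,400 + 178,000 = 1,128,800
  Exemption: 20% × (1,128,800 − 474,000) = 130,960 ≥ 65,000, so the exemption is fully phased out
  Base: 1,128,800 − 0 = 1,128,800
  1,128,800 × 25% = 282,200

Ordinary income tax:
  513,000 × 13% = 66,690
  354,400 × 22% = 77,968
  → 144,658
  Less foreign tax credit 121,000 → 23,658

282,200 > 23,658, so the alternative minimum tax is the binding amount.

282,200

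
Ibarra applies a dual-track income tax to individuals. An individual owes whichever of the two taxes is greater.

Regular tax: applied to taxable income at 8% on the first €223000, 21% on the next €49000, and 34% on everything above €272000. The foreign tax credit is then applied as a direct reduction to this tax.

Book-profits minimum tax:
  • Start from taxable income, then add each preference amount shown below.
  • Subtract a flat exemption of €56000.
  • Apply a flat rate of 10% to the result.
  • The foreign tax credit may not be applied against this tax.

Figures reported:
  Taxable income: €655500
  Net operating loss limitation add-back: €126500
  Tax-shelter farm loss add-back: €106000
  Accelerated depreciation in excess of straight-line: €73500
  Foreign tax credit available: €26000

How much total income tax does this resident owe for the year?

Regular tax:
  €223000 × 8% = €17840
  €49000 × 21% = €10290
  €383500 × 34% = €130390
  → €158520
  Less foreign tax credit €26000 → €132520

Book-profits minimum tax:
  Adjusted income: €655500 + €126500 + €106000 + €73500 = €961500
  Less exemption €56000 → base €905500
  €905500 × 10% = €90550

€132520 > €90550, so the regular tax governs.

€132520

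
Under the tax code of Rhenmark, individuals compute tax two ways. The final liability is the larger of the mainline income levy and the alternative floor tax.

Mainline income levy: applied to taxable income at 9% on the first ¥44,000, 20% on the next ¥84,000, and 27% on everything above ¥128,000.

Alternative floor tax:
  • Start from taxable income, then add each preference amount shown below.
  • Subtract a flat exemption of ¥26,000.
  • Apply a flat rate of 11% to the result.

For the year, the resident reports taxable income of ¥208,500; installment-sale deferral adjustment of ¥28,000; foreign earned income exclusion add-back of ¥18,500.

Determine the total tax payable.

Mainline income levy:
  ¥44,000 × 9% = ¥3,960
  ¥84,000 × 20% = ¥16,800
  ¥80,500 × 27% = ¥21,735
  → ¥42,495

Alternative floor tax:
  Adjusted income: ¥208,500 + ¥28,000 + ¥18,500 = ¥255,000
  Less exemption ¥26,000 → base ¥229,000
  ¥229,000 × 11% = ¥25,190

¥42,495 > ¥25,190, so the mainline income levy governs.

¥42,495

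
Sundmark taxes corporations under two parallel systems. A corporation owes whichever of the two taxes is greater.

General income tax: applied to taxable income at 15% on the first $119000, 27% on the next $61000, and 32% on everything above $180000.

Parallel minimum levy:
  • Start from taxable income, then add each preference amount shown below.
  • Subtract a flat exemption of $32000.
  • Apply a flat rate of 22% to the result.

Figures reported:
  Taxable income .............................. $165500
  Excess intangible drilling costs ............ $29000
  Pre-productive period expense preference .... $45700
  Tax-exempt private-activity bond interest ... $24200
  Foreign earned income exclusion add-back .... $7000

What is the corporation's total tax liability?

Parallel minimum levy:
  Adjusted income: $165500 + $29000 + $45700 + $24200 + $7000 = $271400
  Less exemption $32000 → base $239400
  $239400 × 22% = $52668

General income tax:
  $119000 × 15% = $17850
  $46500 × 27% = $12555
  → $30405

$52668 > $30405, so the parallel minimum levy is the binding amount.

$52668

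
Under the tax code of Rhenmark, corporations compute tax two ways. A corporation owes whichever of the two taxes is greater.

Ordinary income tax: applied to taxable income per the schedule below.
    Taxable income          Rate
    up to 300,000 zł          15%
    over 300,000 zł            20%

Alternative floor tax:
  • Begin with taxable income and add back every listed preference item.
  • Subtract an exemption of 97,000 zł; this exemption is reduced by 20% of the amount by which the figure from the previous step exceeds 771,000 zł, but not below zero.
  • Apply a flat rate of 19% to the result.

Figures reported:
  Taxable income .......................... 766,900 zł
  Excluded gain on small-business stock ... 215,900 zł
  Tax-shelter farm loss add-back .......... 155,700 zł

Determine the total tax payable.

211,850 zł

Alternative floor tax:
  Adjusted income: 766,900 zł + 215,900 zł + 155,700 zł = 1,138,500 zł
  Exemption: 97,000 zł − 20% × (1,138,500 zł − 771,000 zł) = 97,000 zł − 73,500 zł = 23,500 zł
  Base: 1,138,500 zł − 23,500 zł = 1,115,000 zł
  1,115,000 zł × 19% = 211,850 zł

Ordinary income tax:
  300,000 zł × 15% = 45,000 zł
  466,900 zł × 20% = 93,380 zł
  → 138,380 zł

211,850 zł > 138,380 zł, so the alternative floor tax is the binding amount.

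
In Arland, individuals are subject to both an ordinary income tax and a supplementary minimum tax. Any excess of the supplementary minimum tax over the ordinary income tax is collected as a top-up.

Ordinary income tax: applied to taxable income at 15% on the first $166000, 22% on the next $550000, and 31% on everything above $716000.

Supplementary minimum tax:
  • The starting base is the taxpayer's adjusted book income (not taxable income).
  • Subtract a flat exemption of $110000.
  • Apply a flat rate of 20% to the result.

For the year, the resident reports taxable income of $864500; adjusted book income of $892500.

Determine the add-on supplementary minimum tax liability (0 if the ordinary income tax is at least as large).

Supplementary minimum tax:
  Base (adjusted book income): $892500
  Less exemption $110000 → base $782500
  $782500 × 20% = $156500

Ordinary income tax:
  $166000 × 15% = $24900
  $550000 × 22% = $121000
  $148500 × 31% = $46035
  → $191935

$156500 ≤ $191935, so no add-on is due.

$0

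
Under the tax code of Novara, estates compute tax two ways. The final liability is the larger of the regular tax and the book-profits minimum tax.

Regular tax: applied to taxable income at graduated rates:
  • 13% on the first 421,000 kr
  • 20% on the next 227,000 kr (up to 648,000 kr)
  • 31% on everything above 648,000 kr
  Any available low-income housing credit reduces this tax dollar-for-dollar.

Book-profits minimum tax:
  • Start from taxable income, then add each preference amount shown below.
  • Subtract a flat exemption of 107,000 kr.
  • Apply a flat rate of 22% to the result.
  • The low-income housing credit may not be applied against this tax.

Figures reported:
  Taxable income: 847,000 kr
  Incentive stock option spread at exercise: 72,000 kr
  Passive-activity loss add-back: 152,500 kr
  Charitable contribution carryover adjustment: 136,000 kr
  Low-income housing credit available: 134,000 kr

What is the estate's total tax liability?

Book-profits minimum tax:
  Adjusted income: 847,000 kr + 72,000 kr + 152,500 kr + 136,000 kr = 1,207,500 kr
  Less exemption 107,000 kr → base 1,100,500 kr
  1,100,500 kr × 22% = 242,110 kr

Regular tax:
  421,000 kr × 13% = 54,730 kr
  227,000 kr × 20% = 45,400 kr
  199,000 kr × 31% = 61,690 kr
  → 161,820 kr
  Less low-income housing credit 134,000 kr → 27,820 kr

242,110 kr > 27,820 kr, so the book-profits minimum tax is the binding amount.

242,110 kr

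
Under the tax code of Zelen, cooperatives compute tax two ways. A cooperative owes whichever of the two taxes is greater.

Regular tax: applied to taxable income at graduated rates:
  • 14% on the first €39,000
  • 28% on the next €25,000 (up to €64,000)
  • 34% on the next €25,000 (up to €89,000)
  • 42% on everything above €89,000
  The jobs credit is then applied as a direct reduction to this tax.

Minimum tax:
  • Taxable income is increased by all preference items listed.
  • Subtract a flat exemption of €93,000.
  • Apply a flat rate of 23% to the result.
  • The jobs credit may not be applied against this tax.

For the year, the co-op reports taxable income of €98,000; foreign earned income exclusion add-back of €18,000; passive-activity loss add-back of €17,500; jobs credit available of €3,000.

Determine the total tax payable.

Minimum tax:
  Adjusted income: €98,000 + €18,000 + €17,500 = €133,500
  Less exemption €93,000 → base €40,500
  €40,500 × 23% = €9,315

Regular tax:
  €39,000 × 14% = €5,460
  €25,000 × 28% = €7,000
  €25,000 × 34% = €8,500
  €9,000 × 42% = €3,780
  → €24,740
  Less jobs credit €3,000 → €21,740

€21,740 > €9,315, so the regular tax governs.

€21,740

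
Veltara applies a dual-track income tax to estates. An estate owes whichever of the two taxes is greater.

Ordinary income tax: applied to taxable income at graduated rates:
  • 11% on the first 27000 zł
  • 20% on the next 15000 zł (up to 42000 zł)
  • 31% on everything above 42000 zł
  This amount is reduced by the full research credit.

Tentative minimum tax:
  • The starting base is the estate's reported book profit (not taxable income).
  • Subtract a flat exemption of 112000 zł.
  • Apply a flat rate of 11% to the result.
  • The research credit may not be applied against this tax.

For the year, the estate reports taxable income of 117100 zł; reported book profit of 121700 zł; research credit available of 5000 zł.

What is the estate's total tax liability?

Ordinary income tax:
  27000 zł × 11% = 2970 zł
  15000 zł × 20% = 3000 zł
  75100 zł × 31% = 23281 zł
  → 29251 zł
  Less research credit 5000 zł → 24251 zł

Tentative minimum tax:
  Base (reported book profit): 121700 zł
  Less exemption 112000 zł → base 9700 zł
  9700 zł × 11% = 1067 zł

24251 zł > 1067 zł, so the ordinary income tax governs.

24251 zł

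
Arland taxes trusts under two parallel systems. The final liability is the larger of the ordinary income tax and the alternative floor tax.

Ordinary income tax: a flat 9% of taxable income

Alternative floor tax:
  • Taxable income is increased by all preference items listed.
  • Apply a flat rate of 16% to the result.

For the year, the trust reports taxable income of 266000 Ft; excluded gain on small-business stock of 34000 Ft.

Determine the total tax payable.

48000 Ft

Ordinary income tax:
  266000 Ft × 9% = 23940 Ft

Alternative floor tax:
  Adjusted income: 266000 Ft + 34000 Ft = 300000 Ft
  300000 Ft × 16% = 48000 Ft

48000 Ft > 23940 Ft, so the alternative floor tax is the binding amount.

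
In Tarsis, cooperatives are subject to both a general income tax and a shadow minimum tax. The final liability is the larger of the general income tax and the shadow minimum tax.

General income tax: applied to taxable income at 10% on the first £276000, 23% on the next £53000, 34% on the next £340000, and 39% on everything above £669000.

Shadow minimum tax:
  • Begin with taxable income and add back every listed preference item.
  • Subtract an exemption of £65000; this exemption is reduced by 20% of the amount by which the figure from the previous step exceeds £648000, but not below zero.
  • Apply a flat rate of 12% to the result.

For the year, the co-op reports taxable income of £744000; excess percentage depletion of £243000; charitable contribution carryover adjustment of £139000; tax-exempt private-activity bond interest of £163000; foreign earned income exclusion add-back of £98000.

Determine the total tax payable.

£184640

General income tax:
  £276000 × 10% = £27600
  £53000 × 23% = £12190
  £340000 × 34% = £115600
  £75000 × 39% = £29250
  → £184640

Shadow minimum tax:
  Adjusted income: £744000 + £243000 + £139000 + £163000 + £98000 = £1387000
  Exemption: 20% × (£1387000 − £648000) = £147800 ≥ £65000, so the exemption is fully phased out
  Base: £1387000 − £0 = £1387000
  £1387000 × 12% = £166440

£184640 > £166440, so the general income tax governs.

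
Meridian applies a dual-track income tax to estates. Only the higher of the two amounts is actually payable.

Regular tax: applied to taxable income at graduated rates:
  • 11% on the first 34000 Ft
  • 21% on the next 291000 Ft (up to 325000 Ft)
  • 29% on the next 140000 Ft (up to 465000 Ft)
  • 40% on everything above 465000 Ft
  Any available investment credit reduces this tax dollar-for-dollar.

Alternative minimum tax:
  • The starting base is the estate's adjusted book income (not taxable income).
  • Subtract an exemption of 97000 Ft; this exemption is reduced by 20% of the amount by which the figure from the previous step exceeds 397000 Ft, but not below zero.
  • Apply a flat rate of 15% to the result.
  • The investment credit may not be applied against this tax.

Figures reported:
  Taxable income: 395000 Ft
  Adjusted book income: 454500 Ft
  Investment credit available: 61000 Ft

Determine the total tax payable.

55350 Ft

Alternative minimum tax:
  Base (adjusted book income): 454500 Ft
  Exemption: 97000 Ft − 20% × (454500 Ft − 397000 Ft) = 97000 Ft − 11500 Ft = 85500 Ft
  Base: 454500 Ft − 85500 Ft = 369000 Ft
  369000 Ft × 15% = 55350 Ft

Regular tax:
  34000 Ft × 11% = 3740 Ft
  291000 Ft × 21% = 61110 Ft
  70000 Ft × 29% = 20300 Ft
  → 85150 Ft
  Less investment credit 61000 Ft → 24150 Ft

55350 Ft > 24150 Ft, so the alternative minimum tax is the binding amount.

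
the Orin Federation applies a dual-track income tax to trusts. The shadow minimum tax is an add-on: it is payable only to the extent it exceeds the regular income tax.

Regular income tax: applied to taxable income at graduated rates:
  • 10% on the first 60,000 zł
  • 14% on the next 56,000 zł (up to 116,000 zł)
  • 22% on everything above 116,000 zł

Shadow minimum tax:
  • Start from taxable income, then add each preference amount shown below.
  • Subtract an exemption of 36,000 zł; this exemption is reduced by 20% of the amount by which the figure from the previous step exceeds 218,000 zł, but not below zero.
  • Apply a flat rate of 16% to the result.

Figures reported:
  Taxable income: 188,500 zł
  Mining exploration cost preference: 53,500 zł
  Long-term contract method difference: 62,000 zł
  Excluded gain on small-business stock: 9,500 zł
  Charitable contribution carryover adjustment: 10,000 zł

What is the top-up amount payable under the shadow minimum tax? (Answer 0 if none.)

19,586 zł

Regular income tax:
  60,000 zł × 10% = 6,000 zł
  56,000 zł × 14% = 7,840 zł
  72,500 zł × 22% = 15,950 zł
  → 29,790 zł

Shadow minimum tax:
  Adjusted income: 188,500 zł + 53,500 zł + 62,000 zł + 9,500 zł + 10,000 zł = 323,500 zł
  Exemption: 36,000 zł − 20% × (323,500 zł − 218,000 zł) = 36,000 zł − 21,100 zł = 14,900 zł
  Base: 323,500 zł − 14,900 zł = 308,600 zł
  308,600 zł × 16% = 49,376 zł

Excess of shadow minimum tax over regular income tax: 49,376 zł − 29,790 zł = 19,586 zł.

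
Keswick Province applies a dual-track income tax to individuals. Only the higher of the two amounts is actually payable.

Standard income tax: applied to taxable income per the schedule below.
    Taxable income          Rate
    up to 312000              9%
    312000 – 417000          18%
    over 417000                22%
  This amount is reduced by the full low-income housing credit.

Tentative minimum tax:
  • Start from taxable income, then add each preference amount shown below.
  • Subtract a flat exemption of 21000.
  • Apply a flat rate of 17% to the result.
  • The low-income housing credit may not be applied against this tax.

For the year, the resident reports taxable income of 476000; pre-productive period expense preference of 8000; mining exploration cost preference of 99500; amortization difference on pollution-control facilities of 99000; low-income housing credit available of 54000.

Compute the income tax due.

Standard income tax:
  312000 × 9% = 28080
  105000 × 18% = 18900
  59000 × 22% = 12980
  → 59960
  Less low-income housing credit 54000 → 5960

Tentative minimum tax:
  Adjusted income: 476000 + 8000 + 99500 + 99000 = 682500
  Less exemption 21000 → base 661500
  661500 × 17% = 112455

112455 > 5960, so the tentative minimum tax is the binding amount.

112455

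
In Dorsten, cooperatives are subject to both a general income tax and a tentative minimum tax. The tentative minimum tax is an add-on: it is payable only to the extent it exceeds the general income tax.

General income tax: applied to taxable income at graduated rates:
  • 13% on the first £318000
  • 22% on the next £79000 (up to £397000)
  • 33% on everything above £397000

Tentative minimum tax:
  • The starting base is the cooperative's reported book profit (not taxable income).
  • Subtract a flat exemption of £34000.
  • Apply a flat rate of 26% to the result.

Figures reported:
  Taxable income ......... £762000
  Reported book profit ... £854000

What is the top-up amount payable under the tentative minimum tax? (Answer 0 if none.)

£34030

General income tax:
  £318000 × 13% = £41340
  £79000 × 22% = £17380
  £365000 × 33% = £120450
  → £179170

Tentative minimum tax:
  Base (reported book profit): £854000
  Less exemption £34000 → base £820000
  £820000 × 26% = £213200

Excess of tentative minimum tax over general income tax: £213200 − £179170 = £34030.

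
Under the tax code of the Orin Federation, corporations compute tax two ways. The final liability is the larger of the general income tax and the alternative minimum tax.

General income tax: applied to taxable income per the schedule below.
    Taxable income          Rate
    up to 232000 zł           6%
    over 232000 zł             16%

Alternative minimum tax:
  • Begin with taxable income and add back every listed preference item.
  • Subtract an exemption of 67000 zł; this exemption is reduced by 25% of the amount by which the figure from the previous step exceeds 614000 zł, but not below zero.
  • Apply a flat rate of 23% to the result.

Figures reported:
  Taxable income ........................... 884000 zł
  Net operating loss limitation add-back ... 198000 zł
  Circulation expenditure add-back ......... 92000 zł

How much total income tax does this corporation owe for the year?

270020 zł

Alternative minimum tax:
  Adjusted income: 884000 zł + 198000 zł + 92000 zł = 1174000 zł
  Exemption: 25% × (1174000 zł − 614000 zł) = 140000 zł ≥ 67000 zł, so the exemption is fully phased out
  Base: 1174000 zł − 0 zł = 1174000 zł
  1174000 zł × 23% = 270020 zł

General income tax:
  232000 zł × 6% = 13920 zł
  652000 zł × 16% = 104320 zł
  → 118240 zł

270020 zł > 118240 zł, so the alternative minimum tax is the binding amount.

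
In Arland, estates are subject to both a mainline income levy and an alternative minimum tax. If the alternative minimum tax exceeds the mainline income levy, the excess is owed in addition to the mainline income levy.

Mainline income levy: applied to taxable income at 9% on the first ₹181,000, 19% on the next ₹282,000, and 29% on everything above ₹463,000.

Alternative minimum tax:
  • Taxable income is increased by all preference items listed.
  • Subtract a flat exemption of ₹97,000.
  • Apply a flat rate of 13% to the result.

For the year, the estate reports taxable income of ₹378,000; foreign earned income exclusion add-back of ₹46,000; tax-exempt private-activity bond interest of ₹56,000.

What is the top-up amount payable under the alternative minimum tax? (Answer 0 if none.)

Mainline income levy:
  ₹181,000 × 9% = ₹16,290
  ₹197,000 × 19% = ₹37,430
  → ₹53,720

Alternative minimum tax:
  Adjusted income: ₹378,000 + ₹46,000 + ₹56,000 = ₹480,000
  Less exemption ₹97,000 → base ₹383,000
  ₹383,000 × 13% = ₹49,790

₹49,790 ≤ ₹53,720, so no add-on is due.

₹0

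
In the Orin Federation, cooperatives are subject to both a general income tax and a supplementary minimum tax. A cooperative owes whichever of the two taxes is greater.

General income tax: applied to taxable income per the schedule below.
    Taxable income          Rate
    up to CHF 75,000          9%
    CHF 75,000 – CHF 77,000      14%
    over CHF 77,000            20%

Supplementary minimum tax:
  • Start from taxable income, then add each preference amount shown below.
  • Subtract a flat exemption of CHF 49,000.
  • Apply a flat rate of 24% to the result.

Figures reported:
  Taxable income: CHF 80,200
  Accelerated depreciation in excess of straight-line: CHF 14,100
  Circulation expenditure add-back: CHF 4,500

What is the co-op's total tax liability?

General income tax:
  CHF 75,000 × 9% = CHF 6,750
  CHF 2,000 × 14% = CHF 280
  CHF 3,200 × 20% = CHF 640
  → CHF 7,670

Supplementary minimum tax:
  Adjusted income: CHF 80,200 + CHF 14,100 + CHF 4,500 = CHF 98,800
  Less exemption CHF 49,000 → base CHF 49,800
  CHF 49,800 × 24% = CHF 11,952

CHF 11,952 > CHF 7,670, so the supplementary minimum tax is the binding amount.

CHF 11,952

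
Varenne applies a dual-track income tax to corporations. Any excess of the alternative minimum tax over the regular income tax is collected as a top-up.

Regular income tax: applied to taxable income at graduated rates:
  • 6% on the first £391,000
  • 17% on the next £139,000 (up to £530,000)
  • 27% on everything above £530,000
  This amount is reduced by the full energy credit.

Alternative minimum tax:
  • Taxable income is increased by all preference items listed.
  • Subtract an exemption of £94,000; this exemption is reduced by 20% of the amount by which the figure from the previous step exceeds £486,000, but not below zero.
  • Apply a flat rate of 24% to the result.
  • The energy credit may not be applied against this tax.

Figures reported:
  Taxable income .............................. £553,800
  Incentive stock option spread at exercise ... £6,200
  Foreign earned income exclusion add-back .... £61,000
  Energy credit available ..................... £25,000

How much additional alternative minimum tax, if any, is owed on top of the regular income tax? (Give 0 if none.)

£104,444

Alternative minimum tax:
  Adjusted income: £553,800 + £6,200 + £61,000 = £621,000
  Exemption: £94,000 − 20% × (£621,000 − £486,000) = £94,000 − £27,000 = £67,000
  Base: £621,000 − £67,000 = £554,000
  £554,000 × 24% = £132,960

Regular income tax:
  £391,000 × 6% = £23,460
  £139,000 × 17% = £23,630
  £23,800 × 27% = £6,426
  → £53,516
  Less energy credit £25,000 → £28,516

Excess of alternative minimum tax over regular income tax: £132,960 − £28,516 = £104,444.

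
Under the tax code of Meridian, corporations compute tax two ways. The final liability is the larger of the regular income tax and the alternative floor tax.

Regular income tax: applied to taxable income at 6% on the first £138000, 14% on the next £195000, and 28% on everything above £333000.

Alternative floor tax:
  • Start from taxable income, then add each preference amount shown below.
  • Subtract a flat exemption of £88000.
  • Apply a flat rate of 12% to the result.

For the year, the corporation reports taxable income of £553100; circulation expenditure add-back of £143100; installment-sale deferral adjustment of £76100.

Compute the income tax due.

Regular income tax:
  £138000 × 6% = £8280
  £195000 × 14% = £27300
  £220100 × 28% = £61628
  → £97208

Alternative floor tax:
  Adjusted income: £553100 + £143100 + £76100 = £772300
  Less exemption £88000 → base £684300
  £684300 × 12% = £82116

£97208 > £82116, so the regular income tax governs.

£97208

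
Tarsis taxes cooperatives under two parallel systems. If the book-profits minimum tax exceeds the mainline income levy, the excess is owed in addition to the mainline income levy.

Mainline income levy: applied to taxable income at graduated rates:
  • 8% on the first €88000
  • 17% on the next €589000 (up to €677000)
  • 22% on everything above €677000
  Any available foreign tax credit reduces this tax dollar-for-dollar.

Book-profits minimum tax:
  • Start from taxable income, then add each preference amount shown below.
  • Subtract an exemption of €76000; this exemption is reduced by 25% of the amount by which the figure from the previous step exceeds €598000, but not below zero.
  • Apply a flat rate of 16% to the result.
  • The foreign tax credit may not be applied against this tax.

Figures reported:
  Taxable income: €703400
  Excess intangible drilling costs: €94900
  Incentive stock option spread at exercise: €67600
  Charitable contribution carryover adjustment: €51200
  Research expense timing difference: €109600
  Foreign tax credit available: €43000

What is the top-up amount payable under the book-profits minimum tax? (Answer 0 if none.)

€94294

Book-profits minimum tax:
  Adjusted income: €703400 + €94900 + €67600 + €51200 + €109600 = €1026700
  Exemption: 25% × (€1026700 − €598000) = €107175 ≥ €76000, so the exemption is fully phased out
  Base: €1026700 − €0 = €1026700
  €1026700 × 16% = €164272

Mainline income levy:
  €88000 × 8% = €7040
  €589000 × 17% = €100130
  €26400 × 22% = €5808
  → €112978
  Less foreign tax credit €43000 → €69978

Excess of book-profits minimum tax over mainline income levy: €164272 − €69978 = €94294.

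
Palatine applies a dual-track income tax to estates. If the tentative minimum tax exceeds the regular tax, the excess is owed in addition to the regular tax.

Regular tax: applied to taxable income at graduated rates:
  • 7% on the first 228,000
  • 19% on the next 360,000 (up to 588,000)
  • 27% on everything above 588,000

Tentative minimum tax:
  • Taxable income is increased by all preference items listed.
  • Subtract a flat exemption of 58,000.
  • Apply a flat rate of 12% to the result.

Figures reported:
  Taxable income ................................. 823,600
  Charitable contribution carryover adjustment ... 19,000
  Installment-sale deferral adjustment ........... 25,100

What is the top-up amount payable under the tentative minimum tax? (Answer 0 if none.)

0

Regular tax:
  228,000 × 7% = 15,960
  360,000 × 19% = 68,400
  235,600 × 27% = 63,612
  → 147,972

Tentative minimum tax:
  Adjusted income: 823,600 + 19,000 + 25,100 = 867,700
  Less exemption 58,000 → base 809,700
  809,700 × 12% = 97,164

97,164 ≤ 147,972, so no add-on is due.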